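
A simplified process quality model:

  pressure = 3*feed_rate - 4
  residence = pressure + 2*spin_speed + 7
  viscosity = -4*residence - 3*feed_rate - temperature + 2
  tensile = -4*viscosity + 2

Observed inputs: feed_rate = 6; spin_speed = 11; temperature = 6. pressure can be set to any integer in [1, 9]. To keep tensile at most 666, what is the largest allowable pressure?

Intervening on pressure fixes its value directly, overriding its dependence on feed_rate.
Substituting into the residence equation gives residence = pressure + 29.
This gives viscosity = -4*pressure - 138.
Substituting into the tensile equation gives tensile = 16*pressure + 554.
Require 16*pressure + 554 ≤ 666, so pressure ≤ 7.
The largest integer in [1, 9] satisfying this is 7.

pressure = 7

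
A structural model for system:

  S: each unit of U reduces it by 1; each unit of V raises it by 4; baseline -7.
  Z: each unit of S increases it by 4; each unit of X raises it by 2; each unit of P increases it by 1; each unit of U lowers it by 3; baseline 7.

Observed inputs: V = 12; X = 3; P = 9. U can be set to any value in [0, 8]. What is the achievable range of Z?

130 to 186

Substituting into the S equation gives S = -U + 41.
This gives Z = -7*U + 186.
Linear in U, so extremes are at the endpoints: U = 0 gives Z = 186; U = 8 gives Z = 130.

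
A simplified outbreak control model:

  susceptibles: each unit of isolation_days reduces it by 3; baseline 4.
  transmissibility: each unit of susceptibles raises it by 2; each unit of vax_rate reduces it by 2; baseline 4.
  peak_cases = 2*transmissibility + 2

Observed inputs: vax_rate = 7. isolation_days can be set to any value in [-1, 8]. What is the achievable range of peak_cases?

Substituting into the transmissibility equation gives transmissibility = -6*isolation_days - 2.
Substituting into the peak_cases equation gives peak_cases = -12*isolation_days - 2.
Linear in isolation_days, so extremes are at the endpoints: isolation_days = -1 gives peak_cases = 10; isolation_days = 8 gives peak_cases = -98.

-98 to 10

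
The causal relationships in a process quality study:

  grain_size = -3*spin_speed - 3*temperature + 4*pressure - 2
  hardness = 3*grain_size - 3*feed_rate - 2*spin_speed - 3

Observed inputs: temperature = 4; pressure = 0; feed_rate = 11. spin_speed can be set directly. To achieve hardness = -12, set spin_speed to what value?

spin_speed = -6

Substituting into the grain_size equation gives grain_size = -3*spin_speed - 14.
This gives hardness = -11*spin_speed - 78.
Solve -11*spin_speed - 78 = -12: spin_speed = (-12 + 78) / -11 = -6.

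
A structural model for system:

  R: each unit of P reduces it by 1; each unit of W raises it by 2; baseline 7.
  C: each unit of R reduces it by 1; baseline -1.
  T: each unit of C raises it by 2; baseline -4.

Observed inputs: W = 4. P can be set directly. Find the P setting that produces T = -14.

Substituting into the R equation gives R = -P + 15.
Substituting into the C equation gives C = P - 16.
This gives T = 2*P - 36.
Solve 2*P - 36 = -14: P = (-14 + 36) / 2 = 11.

P = 11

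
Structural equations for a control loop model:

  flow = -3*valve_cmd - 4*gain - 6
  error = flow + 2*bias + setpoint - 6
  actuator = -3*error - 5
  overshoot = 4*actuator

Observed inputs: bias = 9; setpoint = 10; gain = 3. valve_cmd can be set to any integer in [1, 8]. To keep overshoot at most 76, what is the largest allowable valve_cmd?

Substituting into the flow equation gives flow = -3*valve_cmd - 18.
So error = -3*valve_cmd + 4.
Substituting into the actuator equation gives actuator = 9*valve_cmd - 17.
So overshoot = 36*valve_cmd - 68.
Require 36*valve_cmd - 68 ≤ 76, so valve_cmd ≤ 4.
The largest integer in [1, 8] satisfying this is 4.

valve_cmd = 4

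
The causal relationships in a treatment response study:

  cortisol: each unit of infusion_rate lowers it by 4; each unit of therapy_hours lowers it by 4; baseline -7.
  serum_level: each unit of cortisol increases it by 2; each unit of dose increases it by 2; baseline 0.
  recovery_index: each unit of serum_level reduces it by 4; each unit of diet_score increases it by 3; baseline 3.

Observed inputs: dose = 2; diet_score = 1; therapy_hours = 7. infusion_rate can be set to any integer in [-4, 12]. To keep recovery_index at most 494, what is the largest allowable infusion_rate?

infusion_rate = 7

Substituting into the cortisol equation gives cortisol = -4*infusion_rate - 35.
Substituting into the serum_level equation gives serum_level = -8*infusion_rate - 66.
Substituting into the recovery_index equation gives recovery_index = 32*infusion_rate + 270.
Require 32*infusion_rate + 270 ≤ 494, so infusion_rate ≤ 7.
The largest integer in [-4, 12] satisfying this is 7.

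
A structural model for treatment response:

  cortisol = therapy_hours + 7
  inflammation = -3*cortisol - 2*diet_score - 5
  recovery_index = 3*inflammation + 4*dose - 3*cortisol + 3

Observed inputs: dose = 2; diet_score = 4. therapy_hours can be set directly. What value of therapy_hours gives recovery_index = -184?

Substituting into the inflammation equation gives inflammation = -3*therapy_hours - 34.
Substituting into the recovery_index equation gives recovery_index = -12*therapy_hours - 112.
Solve -12*therapy_hours - 112 = -184: therapy_hours = (-184 + 112) / -12 = 6.

therapy_hours = 6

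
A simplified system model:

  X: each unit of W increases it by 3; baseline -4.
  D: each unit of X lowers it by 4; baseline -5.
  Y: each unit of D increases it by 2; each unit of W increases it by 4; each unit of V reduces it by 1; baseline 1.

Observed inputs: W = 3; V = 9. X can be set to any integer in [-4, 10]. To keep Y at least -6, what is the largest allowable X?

X = 0

Intervening on X fixes its value directly, overriding its dependence on W.
Substituting into the Y equation gives Y = -8*X - 6.
Require -8*X - 6 ≥ -6, so X ≤ 0.
The largest integer in [-4, 10] satisfying this is 0.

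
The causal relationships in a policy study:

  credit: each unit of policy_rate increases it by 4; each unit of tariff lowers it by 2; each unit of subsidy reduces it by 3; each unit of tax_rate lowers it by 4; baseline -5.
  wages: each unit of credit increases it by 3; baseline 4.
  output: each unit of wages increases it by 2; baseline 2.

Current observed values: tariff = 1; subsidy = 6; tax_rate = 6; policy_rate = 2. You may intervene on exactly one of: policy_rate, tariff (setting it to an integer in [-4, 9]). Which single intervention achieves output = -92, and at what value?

set policy_rate = 8

Intervening on policy_rate: with other inputs at their observed values, output = 24*policy_rate - 284. Solving for -92 gives policy_rate = 8, within [-4, 9].
Intervening on tariff: output = -12*tariff - 224. Reaching -92 requires tariff = -11, outside [-4, 9].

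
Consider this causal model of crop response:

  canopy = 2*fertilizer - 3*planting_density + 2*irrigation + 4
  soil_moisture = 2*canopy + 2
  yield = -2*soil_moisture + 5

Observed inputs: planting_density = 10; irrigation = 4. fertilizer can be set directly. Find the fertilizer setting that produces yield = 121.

Substituting into the canopy equation gives canopy = 2*fertilizer - 18.
This gives soil_moisture = 4*fertilizer - 34.
Substituting into the yield equation gives yield = -8*fertilizer + 73.
Solve -8*fertilizer + 73 = 121: fertilizer = (121 - 73) / -8 = -6.

fertilizer = -6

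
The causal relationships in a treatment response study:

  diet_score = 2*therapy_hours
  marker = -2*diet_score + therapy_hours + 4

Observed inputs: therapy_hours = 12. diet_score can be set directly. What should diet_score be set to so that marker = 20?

diet_score = -2

Intervening on diet_score fixes its value directly, overriding its dependence on therapy_hours.
Substituting into the marker equation gives marker = -2*diet_score + 16.
Solve -2*diet_score + 16 = 20: diet_score = (20 - 16) / -2 = -2.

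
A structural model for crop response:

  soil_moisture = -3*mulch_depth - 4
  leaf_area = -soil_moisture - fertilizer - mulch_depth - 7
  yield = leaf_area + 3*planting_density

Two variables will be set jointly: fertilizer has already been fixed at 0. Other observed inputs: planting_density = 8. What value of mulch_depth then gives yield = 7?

With fertilizer held at 0:
Substituting into the leaf_area equation gives leaf_area = 2*mulch_depth - 3.
So yield = 2*mulch_depth + 21.
Solve 2*mulch_depth + 21 = 7: mulch_depth = (7 - 21) / 2 = -7.

mulch_depth = -7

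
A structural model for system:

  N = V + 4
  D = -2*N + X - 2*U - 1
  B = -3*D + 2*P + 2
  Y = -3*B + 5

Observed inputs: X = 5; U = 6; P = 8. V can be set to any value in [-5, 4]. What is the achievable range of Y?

-265 to -103

Substituting into the D equation gives D = -2*V - 16.
So B = 6*V + 66.
Substituting into the Y equation gives Y = -18*V - 193.
Linear in V, so extremes are at the endpoints: V = -5 gives Y = -103; V = 4 gives Y = -265.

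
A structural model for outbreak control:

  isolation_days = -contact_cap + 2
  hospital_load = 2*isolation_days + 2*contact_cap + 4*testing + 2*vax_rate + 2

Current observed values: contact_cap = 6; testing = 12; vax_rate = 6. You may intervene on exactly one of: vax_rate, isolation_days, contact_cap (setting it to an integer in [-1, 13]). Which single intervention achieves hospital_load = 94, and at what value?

Intervening on vax_rate: hospital_load = 2*vax_rate + 54. Reaching 94 requires vax_rate = 20, outside [-1, 13].
Intervening on isolation_days: with other inputs at their observed values, hospital_load = 2*isolation_days + 74. Solving for 94 gives isolation_days = 10, within [-1, 13].
Intervening on contact_cap: the paths from contact_cap to hospital_load cancel (net effect zero), leaving hospital_load = 66; 94 is unreachable this way.

set isolation_days = 10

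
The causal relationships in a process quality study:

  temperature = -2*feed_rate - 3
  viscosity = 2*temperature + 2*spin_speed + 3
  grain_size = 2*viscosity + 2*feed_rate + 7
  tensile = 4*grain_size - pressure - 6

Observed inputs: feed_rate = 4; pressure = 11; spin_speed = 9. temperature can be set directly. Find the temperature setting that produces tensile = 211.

Intervening on temperature fixes its value directly, overriding its dependence on feed_rate.
Substituting into the viscosity equation gives viscosity = 2*temperature + 21.
grain_size becomes 4*temperature + 57.
tensile becomes 16*temperature + 211.
Solve 16*temperature + 211 = 211: temperature = (211 - 211) / 16 = 0.

temperature = 0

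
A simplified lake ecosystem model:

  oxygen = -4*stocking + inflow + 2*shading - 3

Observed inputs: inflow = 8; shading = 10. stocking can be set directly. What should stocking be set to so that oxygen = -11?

stocking = 9

Substituting into the oxygen equation gives oxygen = -4*stocking + 25.
Solve -4*stocking + 25 = -11: stocking = (-11 - 25) / -4 = 9.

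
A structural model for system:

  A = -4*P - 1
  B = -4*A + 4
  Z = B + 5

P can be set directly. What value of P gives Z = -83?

Substituting into the B equation gives B = 16*P + 8.
Substituting into the Z equation gives Z = 16*P + 13.
Solve 16*P + 13 = -83: P = (-83 - 13) / 16 = -6.

P = -6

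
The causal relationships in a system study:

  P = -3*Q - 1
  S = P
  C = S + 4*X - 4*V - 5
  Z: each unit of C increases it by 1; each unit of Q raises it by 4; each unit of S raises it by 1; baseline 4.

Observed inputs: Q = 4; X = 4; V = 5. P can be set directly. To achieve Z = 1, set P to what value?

Intervening on P fixes its value directly, overriding its dependence on Q.
Substituting into the C equation gives C = P - 9.
Substituting into the Z equation gives Z = 2*P + 11.
Solve 2*P + 11 = 1: P = (1 - 11) / 2 = -5.

P = -5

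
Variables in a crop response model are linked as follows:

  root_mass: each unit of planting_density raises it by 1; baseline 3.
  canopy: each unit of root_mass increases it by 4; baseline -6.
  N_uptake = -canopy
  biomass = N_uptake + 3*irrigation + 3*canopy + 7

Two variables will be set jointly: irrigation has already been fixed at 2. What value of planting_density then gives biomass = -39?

With irrigation held at 2:
Substituting into the canopy equation gives canopy = 4*planting_density + 6.
Substituting into the N_uptake equation gives N_uptake = -4*planting_density - 6.
Substituting into the biomass equation gives biomass = 8*planting_density + 25.
Solve 8*planting_density + 25 = -39: planting_density = (-39 - 25) / 8 = -8.

planting_density = -8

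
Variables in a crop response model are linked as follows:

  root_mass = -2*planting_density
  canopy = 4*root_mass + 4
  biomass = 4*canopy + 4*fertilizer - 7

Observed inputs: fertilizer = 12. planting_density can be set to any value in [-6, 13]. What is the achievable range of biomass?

-359 to 249

Substituting into the canopy equation gives canopy = -8*planting_density + 4.
So biomass = -32*planting_density + 57.
Linear in planting_density, so extremes are at the endpoints: planting_density = -6 gives biomass = 249; planting_density = 13 gives biomass = -359.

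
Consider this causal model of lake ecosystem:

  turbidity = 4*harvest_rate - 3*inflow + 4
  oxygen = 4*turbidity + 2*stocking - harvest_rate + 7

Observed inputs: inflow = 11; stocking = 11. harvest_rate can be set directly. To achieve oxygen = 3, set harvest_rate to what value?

harvest_rate = 6

Substituting into the turbidity equation gives turbidity = 4*harvest_rate - 29.
Substituting into the oxygen equation gives oxygen = 15*harvest_rate - 87.
Solve 15*harvest_rate - 87 = 3: harvest_rate = (3 + 87) / 15 = 6.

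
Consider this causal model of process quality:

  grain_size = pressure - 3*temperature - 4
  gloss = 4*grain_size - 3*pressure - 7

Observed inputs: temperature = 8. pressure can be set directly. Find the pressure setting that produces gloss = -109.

pressure = 10

Substituting into the grain_size equation gives grain_size = pressure - 28.
Substituting into the gloss equation gives gloss = pressure - 119.
Solve pressure - 119 = -109: pressure = (-109 + 119) / 1 = 10.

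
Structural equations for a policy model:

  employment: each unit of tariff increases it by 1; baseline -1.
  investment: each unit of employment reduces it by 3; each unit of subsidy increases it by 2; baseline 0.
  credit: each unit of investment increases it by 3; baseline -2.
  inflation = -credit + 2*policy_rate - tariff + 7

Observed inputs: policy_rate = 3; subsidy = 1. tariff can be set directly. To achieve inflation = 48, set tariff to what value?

tariff = 6

Substituting into the investment equation gives investment = -3*tariff + 5.
Substituting into the credit equation gives credit = -9*tariff + 13.
This gives inflation = 8*tariff.
Solve 8*tariff = 48: tariff = 48 / 8 = 6.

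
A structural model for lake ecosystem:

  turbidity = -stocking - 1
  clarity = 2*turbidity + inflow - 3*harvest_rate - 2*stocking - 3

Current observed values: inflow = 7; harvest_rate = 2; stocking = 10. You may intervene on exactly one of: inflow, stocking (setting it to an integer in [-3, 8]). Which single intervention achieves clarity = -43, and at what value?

set inflow = 8

Intervening on inflow: with other inputs at their observed values, clarity = inflow - 51. Solving for -43 gives inflow = 8, within [-3, 8].
Intervening on stocking: clarity = -4*stocking - 4. Reaching -43 requires stocking = 39/4, not an integer.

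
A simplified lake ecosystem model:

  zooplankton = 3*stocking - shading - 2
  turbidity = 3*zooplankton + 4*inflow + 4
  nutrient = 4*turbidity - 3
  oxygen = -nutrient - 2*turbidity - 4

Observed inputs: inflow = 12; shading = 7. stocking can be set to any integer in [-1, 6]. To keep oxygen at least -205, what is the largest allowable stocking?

stocking = 1

Substituting into the zooplankton equation gives zooplankton = 3*stocking - 9.
This gives turbidity = 9*stocking + 25.
This gives nutrient = 36*stocking + 97.
Substituting into the oxygen equation gives oxygen = -54*stocking - 151.
Require -54*stocking - 151 ≥ -205, so stocking ≤ 1.
The largest integer in [-1, 6] satisfying this is 1.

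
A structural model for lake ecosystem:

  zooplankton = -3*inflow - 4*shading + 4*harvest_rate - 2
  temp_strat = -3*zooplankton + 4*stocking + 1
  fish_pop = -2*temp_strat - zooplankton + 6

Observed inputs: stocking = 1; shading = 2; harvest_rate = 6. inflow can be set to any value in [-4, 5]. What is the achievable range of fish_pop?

Substituting into the zooplankton equation gives zooplankton = -3*inflow + 14.
Substituting into the temp_strat equation gives temp_strat = 9*inflow - 37.
Substituting into the fish_pop equation gives fish_pop = -15*inflow + 66.
Linear in inflow, so extremes are at the endpoints: inflow = -4 gives fish_pop = 126; inflow = 5 gives fish_pop = -9.

-9 to 126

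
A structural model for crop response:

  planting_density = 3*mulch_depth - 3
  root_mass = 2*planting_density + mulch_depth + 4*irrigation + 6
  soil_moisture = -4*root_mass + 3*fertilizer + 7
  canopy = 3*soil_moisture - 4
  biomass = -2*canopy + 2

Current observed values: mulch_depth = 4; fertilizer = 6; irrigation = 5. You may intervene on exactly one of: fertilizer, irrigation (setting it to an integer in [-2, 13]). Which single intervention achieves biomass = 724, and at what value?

set irrigation = 2

Intervening on fertilizer: biomass = -18*fertilizer + 1120. Reaching 724 requires fertilizer = 22, outside [-2, 13].
Intervening on irrigation: with other inputs at their observed values, biomass = 96*irrigation + 532. Solving for 724 gives irrigation = 2, within [-2, 13].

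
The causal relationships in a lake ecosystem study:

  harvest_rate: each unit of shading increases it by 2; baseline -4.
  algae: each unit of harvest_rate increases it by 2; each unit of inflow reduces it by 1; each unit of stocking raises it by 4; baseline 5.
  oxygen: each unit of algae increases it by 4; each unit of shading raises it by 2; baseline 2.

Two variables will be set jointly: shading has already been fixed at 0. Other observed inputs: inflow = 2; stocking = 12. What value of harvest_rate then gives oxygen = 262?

With shading held at 0:
Intervening on harvest_rate fixes its value directly, overriding its dependence on shading.
Substituting into the algae equation gives algae = 2*harvest_rate + 51.
This gives oxygen = 8*harvest_rate + 206.
Solve 8*harvest_rate + 206 = 262: harvest_rate = (262 - 206) / 8 = 7.

harvest_rate = 7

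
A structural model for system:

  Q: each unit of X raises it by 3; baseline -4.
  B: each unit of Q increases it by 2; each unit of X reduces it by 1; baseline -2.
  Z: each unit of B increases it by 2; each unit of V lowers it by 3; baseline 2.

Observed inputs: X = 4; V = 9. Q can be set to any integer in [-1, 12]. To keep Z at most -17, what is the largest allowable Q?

Intervening on Q fixes its value directly, overriding its dependence on X.
Substituting into the B equation gives B = 2*Q - 6.
This gives Z = 4*Q - 37.
Require 4*Q - 37 ≤ -17, so Q ≤ 5.
The largest integer in [-1, 12] satisfying this is 5.

Q = 5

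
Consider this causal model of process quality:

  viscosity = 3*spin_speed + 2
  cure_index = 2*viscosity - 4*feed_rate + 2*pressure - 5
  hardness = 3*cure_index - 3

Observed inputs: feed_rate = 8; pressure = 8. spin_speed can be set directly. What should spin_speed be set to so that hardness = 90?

spin_speed = 8

Substituting into the cure_index equation gives cure_index = 6*spin_speed - 17.
Substituting into the hardness equation gives hardness = 18*spin_speed - 54.
Solve 18*spin_speed - 54 = 90: spin_speed = (90 + 54) / 18 = 8.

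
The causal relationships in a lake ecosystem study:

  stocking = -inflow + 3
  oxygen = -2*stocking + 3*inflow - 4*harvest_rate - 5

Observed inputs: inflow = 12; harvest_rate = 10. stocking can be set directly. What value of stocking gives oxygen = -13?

Intervening on stocking fixes its value directly, overriding its dependence on inflow.
Substituting into the oxygen equation gives oxygen = -2*stocking - 9.
Solve -2*stocking - 9 = -13: stocking = (-13 + 9) / -2 = 2.

stocking = 2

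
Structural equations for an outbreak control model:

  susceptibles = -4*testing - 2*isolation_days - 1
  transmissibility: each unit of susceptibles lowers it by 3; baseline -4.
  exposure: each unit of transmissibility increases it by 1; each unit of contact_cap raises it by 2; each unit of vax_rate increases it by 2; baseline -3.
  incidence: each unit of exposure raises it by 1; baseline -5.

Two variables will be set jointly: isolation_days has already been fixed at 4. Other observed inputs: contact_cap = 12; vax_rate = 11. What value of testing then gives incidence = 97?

With isolation_days held at 4:
Substituting into the susceptibles equation gives susceptibles = -4*testing - 9.
So transmissibility = 12*testing + 23.
This gives exposure = 12*testing + 66.
This gives incidence = 12*testing + 61.
Solve 12*testing + 61 = 97: testing = (97 - 61) / 12 = 3.

testing = 3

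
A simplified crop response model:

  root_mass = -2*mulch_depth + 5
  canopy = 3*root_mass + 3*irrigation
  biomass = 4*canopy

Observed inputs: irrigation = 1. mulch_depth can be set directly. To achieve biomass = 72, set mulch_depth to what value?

Substituting into the canopy equation gives canopy = -6*mulch_depth + 18.
So biomass = -24*mulch_depth + 72.
Solve -24*mulch_depth + 72 = 72: mulch_depth = (72 - 72) / -24 = 0.

mulch_depth = 0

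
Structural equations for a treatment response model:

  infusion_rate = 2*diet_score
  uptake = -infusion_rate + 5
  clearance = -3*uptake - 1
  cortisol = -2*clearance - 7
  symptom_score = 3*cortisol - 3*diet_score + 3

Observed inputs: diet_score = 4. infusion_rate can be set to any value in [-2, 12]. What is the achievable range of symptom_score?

Intervening on infusion_rate fixes its value directly, overriding its dependence on diet_score.
Substituting into the clearance equation gives clearance = 3*infusion_rate - 16.
Substituting into the cortisol equation gives cortisol = -6*infusion_rate + 25.
symptom_score becomes -18*infusion_rate + 66.
Linear in infusion_rate, so extremes are at the endpoints: infusion_rate = -2 gives symptom_score = 102; infusion_rate = 12 gives symptom_score = -150.

-150 to 102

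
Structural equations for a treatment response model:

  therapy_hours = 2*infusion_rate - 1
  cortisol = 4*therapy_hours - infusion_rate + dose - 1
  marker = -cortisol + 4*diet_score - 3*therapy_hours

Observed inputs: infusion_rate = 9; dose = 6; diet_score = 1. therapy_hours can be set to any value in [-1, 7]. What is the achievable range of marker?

-41 to 15

Intervening on therapy_hours fixes its value directly, overriding its dependence on infusion_rate.
Substituting into the cortisol equation gives cortisol = 4*therapy_hours - 4.
So marker = -7*therapy_hours + 8.
Linear in therapy_hours, so extremes are at the endpoints: therapy_hours = -1 gives marker = 15; therapy_hours = 7 gives marker = -41.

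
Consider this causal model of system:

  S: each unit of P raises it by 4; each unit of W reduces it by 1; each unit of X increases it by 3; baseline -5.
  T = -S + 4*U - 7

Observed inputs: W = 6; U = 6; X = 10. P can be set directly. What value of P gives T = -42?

P = 10

Substituting into the S equation gives S = 4*P + 19.
This gives T = -4*P - 2.
Solve -4*P - 2 = -42: P = (-42 + 2) / -4 = 10.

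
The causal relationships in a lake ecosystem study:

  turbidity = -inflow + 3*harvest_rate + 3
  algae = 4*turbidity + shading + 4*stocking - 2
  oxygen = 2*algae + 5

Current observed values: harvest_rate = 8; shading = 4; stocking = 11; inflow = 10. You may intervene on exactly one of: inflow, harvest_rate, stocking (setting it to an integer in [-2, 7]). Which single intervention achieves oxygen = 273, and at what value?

set inflow = 5

Intervening on inflow: with other inputs at their observed values, oxygen = -8*inflow + 313. Solving for 273 gives inflow = 5, within [-2, 7].
Intervening on harvest_rate: oxygen = 24*harvest_rate + 41. Reaching 273 requires harvest_rate = 29/3, not an integer.
Intervening on stocking: oxygen = 8*stocking + 145. Reaching 273 requires stocking = 16, outside [-2, 7].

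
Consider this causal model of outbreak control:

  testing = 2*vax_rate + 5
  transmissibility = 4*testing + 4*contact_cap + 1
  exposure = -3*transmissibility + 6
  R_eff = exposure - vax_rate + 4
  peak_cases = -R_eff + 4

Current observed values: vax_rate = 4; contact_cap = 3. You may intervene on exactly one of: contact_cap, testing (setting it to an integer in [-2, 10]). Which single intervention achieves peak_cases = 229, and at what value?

Intervening on contact_cap: with other inputs at their observed values, peak_cases = 12*contact_cap + 157. Solving for 229 gives contact_cap = 6, within [-2, 10].
Intervening on testing: peak_cases = 12*testing + 37. Reaching 229 requires testing = 16, outside [-2, 10].

set contact_cap = 6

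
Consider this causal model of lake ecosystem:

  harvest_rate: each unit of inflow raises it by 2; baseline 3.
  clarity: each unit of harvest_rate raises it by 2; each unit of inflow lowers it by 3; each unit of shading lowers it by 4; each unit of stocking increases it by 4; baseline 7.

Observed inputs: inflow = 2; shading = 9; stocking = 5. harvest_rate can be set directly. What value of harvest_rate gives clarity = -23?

harvest_rate = -4

Intervening on harvest_rate fixes its value directly, overriding its dependence on inflow.
Substituting into the clarity equation gives clarity = 2*harvest_rate - 15.
Solve 2*harvest_rate - 15 = -23: harvest_rate = (-23 + 15) / 2 = -4.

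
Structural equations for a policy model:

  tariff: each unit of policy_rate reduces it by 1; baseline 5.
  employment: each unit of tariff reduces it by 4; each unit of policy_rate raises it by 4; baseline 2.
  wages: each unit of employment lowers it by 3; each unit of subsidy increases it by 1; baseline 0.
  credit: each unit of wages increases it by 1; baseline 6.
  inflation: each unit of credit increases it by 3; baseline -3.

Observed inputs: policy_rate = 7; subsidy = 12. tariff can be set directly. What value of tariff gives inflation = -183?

tariff = 1

Intervening on tariff fixes its value directly, overriding its dependence on policy_rate.
Substituting into the employment equation gives employment = -4*tariff + 30.
wages becomes 12*tariff - 78.
credit becomes 12*tariff - 72.
So inflation = 36*tariff - 219.
Solve 36*tariff - 219 = -183: tariff = (-183 + 219) / 36 = 1.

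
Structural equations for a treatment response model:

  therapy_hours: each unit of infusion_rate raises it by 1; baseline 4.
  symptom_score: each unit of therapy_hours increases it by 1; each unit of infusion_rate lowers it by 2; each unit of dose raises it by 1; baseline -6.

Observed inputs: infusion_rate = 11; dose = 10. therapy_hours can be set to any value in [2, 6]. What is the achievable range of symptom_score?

Intervening on therapy_hours fixes its value directly, overriding its dependence on infusion_rate.
Substituting into the symptom_score equation gives symptom_score = therapy_hours - 18.
Linear in therapy_hours, so extremes are at the endpoints: therapy_hours = 2 gives symptom_score = -16; therapy_hours = 6 gives symptom_score = -12.

-16 to -12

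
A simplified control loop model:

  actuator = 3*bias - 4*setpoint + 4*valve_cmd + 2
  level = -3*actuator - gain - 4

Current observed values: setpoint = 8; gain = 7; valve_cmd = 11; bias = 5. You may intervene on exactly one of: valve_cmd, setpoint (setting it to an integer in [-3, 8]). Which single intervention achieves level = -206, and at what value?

set setpoint = -1

Intervening on valve_cmd: level = -12*valve_cmd + 34. Reaching -206 requires valve_cmd = 20, outside [-3, 8].
Intervening on setpoint: with other inputs at their observed values, level = 12*setpoint - 194. Solving for -206 gives setpoint = -1, within [-3, 8].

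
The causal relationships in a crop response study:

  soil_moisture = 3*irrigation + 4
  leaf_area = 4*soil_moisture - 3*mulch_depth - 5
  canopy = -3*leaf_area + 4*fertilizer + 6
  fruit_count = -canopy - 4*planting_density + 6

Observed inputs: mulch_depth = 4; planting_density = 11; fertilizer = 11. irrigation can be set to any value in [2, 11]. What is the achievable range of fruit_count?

-19 to 305

Substituting into the leaf_area equation gives leaf_area = 12*irrigation - 1.
Substituting into the canopy equation gives canopy = -36*irrigation + 53.
fruit_count becomes 36*irrigation - 91.
Linear in irrigation, so extremes are at the endpoints: irrigation = 2 gives fruit_count = -19; irrigation = 11 gives fruit_count = 305.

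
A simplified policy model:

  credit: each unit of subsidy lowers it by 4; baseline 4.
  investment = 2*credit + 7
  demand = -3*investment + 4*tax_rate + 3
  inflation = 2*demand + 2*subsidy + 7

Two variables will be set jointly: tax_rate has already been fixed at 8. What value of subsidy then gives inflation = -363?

With tax_rate held at 8:
Substituting into the investment equation gives investment = -8*subsidy + 15.
So demand = 24*subsidy - 10.
Substituting into the inflation equation gives inflation = 50*subsidy - 13.
Solve 50*subsidy - 13 = -363: subsidy = (-363 + 13) / 50 = -7.

subsidy = -7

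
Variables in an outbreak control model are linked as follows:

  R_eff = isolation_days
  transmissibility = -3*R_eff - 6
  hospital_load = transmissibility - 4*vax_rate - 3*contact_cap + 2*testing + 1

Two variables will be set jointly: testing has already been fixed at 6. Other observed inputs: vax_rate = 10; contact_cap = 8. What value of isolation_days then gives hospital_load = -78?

With testing held at 6:
Substituting into the transmissibility equation gives transmissibility = -3*isolation_days - 6.
Substituting into the hospital_load equation gives hospital_load = -3*isolation_days - 57.
Solve -3*isolation_days - 57 = -78: isolation_days = (-78 + 57) / -3 = 7.

isolation_days = 7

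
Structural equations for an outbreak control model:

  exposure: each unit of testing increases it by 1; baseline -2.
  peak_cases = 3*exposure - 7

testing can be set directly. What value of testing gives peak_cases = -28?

Substituting into the peak_cases equation gives peak_cases = 3*testing - 13.
Solve 3*testing - 13 = -28: testing = (-28 + 13) / 3 = -5.

testing = -5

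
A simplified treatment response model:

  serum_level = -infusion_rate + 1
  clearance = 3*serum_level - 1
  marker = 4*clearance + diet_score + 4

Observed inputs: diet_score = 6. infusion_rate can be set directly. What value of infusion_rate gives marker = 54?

Substituting into the clearance equation gives clearance = -3*infusion_rate + 2.
Substituting into the marker equation gives marker = -12*infusion_rate + 18.
Solve -12*infusion_rate + 18 = 54: infusion_rate = (54 - 18) / -12 = -3.

infusion_rate = -3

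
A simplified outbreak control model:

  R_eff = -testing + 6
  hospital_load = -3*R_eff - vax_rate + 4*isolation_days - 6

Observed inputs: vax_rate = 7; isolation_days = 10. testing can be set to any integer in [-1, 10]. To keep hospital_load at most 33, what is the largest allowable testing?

testing = 8

Substituting into the hospital_load equation gives hospital_load = 3*testing + 9.
Require 3*testing + 9 ≤ 33, so testing ≤ 8.
The largest integer in [-1, 10] satisfying this is 8.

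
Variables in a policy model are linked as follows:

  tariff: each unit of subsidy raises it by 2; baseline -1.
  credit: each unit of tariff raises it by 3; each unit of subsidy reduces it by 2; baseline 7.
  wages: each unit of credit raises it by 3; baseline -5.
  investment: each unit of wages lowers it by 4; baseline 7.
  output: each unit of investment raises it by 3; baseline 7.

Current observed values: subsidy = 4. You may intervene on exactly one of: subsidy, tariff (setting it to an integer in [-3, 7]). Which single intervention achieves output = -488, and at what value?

set subsidy = 3

Intervening on subsidy: with other inputs at their observed values, output = -144*subsidy - 56. Solving for -488 gives subsidy = 3, within [-3, 7].
Intervening on tariff: output = -108*tariff + 124. Reaching -488 requires tariff = 17/3, not an integer.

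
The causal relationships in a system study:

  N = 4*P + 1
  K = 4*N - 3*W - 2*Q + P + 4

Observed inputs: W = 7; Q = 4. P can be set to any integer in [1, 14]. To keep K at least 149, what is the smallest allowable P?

Substituting into the K equation gives K = 17*P - 21.
Require 17*P - 21 ≥ 149, so P ≥ 10.
The smallest integer in [1, 14] satisfying this is 10.

P = 10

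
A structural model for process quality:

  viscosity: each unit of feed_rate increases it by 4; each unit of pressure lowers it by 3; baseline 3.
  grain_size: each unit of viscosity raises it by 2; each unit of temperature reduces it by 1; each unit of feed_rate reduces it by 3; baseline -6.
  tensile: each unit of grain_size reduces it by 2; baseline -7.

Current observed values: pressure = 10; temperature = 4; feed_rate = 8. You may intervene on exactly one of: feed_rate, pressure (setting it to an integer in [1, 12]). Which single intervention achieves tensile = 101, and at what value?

Intervening on feed_rate: with other inputs at their observed values, tensile = -10*feed_rate + 121. Solving for 101 gives feed_rate = 2, within [1, 12].
Intervening on pressure: tensile = 12*pressure - 79. Reaching 101 requires pressure = 15, outside [1, 12].

set feed_rate = 2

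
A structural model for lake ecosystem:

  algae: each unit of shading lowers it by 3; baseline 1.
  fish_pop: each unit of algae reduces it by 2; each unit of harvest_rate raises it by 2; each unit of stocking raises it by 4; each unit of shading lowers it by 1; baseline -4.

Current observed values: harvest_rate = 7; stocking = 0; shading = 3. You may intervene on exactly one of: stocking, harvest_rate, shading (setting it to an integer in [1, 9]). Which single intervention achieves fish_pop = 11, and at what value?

set harvest_rate = 1

Intervening on stocking: fish_pop = 4*stocking + 23. Reaching 11 requires stocking = -3, outside [1, 9].
Intervening on harvest_rate: with other inputs at their observed values, fish_pop = 2*harvest_rate + 9. Solving for 11 gives harvest_rate = 1, within [1, 9].
Intervening on shading: fish_pop = 5*shading + 8. Reaching 11 requires shading = 3/5, not an integer.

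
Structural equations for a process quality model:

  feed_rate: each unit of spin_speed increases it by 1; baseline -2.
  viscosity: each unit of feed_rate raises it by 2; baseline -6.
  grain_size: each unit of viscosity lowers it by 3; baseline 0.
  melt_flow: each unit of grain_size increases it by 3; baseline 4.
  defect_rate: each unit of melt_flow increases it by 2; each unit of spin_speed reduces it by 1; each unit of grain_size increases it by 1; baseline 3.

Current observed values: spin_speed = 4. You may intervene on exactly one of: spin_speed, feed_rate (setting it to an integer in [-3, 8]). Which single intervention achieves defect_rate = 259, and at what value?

Intervening on spin_speed: defect_rate = -43*spin_speed + 221. Reaching 259 requires spin_speed = -38/43, not an integer.
Intervening on feed_rate: with other inputs at their observed values, defect_rate = -42*feed_rate + 133. Solving for 259 gives feed_rate = -3, within [-3, 8].

set feed_rate = -3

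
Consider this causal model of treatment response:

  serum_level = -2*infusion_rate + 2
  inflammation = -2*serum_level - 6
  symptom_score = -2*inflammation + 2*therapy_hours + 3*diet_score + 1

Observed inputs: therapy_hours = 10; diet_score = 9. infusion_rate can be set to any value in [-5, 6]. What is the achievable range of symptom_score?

20 to 108

Substituting into the inflammation equation gives inflammation = 4*infusion_rate - 10.
Substituting into the symptom_score equation gives symptom_score = -8*infusion_rate + 68.
Linear in infusion_rate, so extremes are at the endpoints: infusion_rate = -5 gives symptom_score = 108; infusion_rate = 6 gives symptom_score = 20.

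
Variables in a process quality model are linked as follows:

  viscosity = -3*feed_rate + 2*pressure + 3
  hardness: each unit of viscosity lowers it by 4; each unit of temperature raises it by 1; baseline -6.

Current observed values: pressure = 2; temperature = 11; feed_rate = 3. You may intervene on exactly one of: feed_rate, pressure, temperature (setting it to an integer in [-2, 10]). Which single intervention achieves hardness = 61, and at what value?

Intervening on feed_rate: with other inputs at their observed values, hardness = 12*feed_rate - 23. Solving for 61 gives feed_rate = 7, within [-2, 10].
Intervening on pressure: hardness = -8*pressure + 29. Reaching 61 requires pressure = -4, outside [-2, 10].
Intervening on temperature: hardness = temperature + 2. Reaching 61 requires temperature = 59, outside [-2, 10].

set feed_rate = 7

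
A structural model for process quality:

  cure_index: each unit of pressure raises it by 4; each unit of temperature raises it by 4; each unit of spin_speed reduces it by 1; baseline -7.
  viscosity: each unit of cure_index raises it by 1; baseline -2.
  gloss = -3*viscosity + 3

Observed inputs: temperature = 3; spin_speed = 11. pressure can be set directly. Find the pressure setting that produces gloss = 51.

Substituting into the cure_index equation gives cure_index = 4*pressure - 6.
viscosity becomes 4*pressure - 8.
So gloss = -12*pressure + 27.
Solve -12*pressure + 27 = 51: pressure = (51 - 27) / -12 = -2.

pressure = -2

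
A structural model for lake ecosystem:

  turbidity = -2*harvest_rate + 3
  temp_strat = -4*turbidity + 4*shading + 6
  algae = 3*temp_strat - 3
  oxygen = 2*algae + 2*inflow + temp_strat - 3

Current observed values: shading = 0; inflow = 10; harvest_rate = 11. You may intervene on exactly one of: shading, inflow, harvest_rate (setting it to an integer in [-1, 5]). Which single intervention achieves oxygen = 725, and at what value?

Intervening on shading: with other inputs at their observed values, oxygen = 28*shading + 585. Solving for 725 gives shading = 5, within [-1, 5].
Intervening on inflow: oxygen = 2*inflow + 565. Reaching 725 requires inflow = 80, outside [-1, 5].
Intervening on harvest_rate: oxygen = 56*harvest_rate - 31. Reaching 725 requires harvest_rate = 27/2, not an integer.

set shading = 5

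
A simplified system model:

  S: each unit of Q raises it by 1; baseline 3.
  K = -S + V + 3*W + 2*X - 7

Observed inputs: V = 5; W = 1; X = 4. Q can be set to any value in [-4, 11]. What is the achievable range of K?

Substituting into the K equation gives K = -Q + 6.
Linear in Q, so extremes are at the endpoints: Q = -4 gives K = 10; Q = 11 gives K = -5.

-5 to 10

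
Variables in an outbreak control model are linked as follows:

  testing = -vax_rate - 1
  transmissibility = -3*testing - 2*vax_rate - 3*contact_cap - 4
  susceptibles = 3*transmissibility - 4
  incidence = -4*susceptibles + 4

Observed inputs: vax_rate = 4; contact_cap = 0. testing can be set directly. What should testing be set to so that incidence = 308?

Intervening on testing fixes its value directly, overriding its dependence on vax_rate.
Substituting into the transmissibility equation gives transmissibility = -3*testing - 12.
This gives susceptibles = -9*testing - 40.
Substituting into the incidence equation gives incidence = 36*testing + 164.
Solve 36*testing + 164 = 308: testing = (308 - 164) / 36 = 4.

testing = 4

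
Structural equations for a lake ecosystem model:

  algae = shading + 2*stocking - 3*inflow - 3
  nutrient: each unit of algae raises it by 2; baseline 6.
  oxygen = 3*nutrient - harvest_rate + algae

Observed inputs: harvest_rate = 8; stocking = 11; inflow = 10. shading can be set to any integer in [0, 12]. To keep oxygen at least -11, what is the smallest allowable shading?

Substituting into the algae equation gives algae = shading - 11.
Substituting into the nutrient equation gives nutrient = 2*shading - 16.
Substituting into the oxygen equation gives oxygen = 7*shading - 67.
Require 7*shading - 67 ≥ -11, so shading ≥ 8.
The smallest integer in [0, 12] satisfying this is 8.

shading = 8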